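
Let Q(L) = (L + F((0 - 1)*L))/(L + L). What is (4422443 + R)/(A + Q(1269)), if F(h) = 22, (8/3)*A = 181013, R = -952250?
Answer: 35229399336/689121655 ≈ 51.122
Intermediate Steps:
A = 543039/8 (A = (3/8)*181013 = 543039/8 ≈ 67880.)
Q(L) = (22 + L)/(2*L) (Q(L) = (L + 22)/(L + L) = (22 + L)/((2*L)) = (22 + L)*(1/(2*L)) = (22 + L)/(2*L))
(4422443 + R)/(A + Q(1269)) = (4422443 - 952250)/(543039/8 + (½)*(22 + 1269)/1269) = 3470193/(543039/8 + (½)*(1/1269)*1291) = 3470193/(543039/8 + 1291/2538) = 3470193/(689121655/10152) = 3470193*(10152/689121655) = 35229399336/689121655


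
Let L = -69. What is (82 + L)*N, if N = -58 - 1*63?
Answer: -1573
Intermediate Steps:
N = -121 (N = -58 - 63 = -121)
(82 + L)*N = (82 - 69)*(-121) = 13*(-121) = -1573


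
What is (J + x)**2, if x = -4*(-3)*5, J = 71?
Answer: 17161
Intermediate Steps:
x = 60 (x = 12*5 = 60)
(J + x)**2 = (71 + 60)**2 = 131**2 = 17161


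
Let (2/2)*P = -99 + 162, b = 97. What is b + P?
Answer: 160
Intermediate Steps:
P = 63 (P = -99 + 162 = 63)
b + P = 97 + 63 = 160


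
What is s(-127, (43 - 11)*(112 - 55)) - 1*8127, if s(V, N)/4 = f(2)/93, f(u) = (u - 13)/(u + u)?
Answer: -755822/93 ≈ -8127.1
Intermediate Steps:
f(u) = (-13 + u)/(2*u) (f(u) = (-13 + u)/((2*u)) = (-13 + u)*(1/(2*u)) = (-13 + u)/(2*u))
s(V, N) = -11/93 (s(V, N) = 4*(((1/2)*(-13 + 2)/2)/93) = 4*(((1/2)*(1/2)*(-11))*(1/93)) = 4*(-11/4*1/93) = 4*(-11/372) = -11/93)
s(-127, (43 - 11)*(112 - 55)) - 1*8127 = -11/93 - 1*8127 = -11/93 - 8127 = -755822/93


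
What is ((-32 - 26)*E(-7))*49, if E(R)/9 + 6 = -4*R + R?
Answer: -383670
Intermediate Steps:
E(R) = -54 - 27*R (E(R) = -54 + 9*(-4*R + R) = -54 + 9*(-3*R) = -54 - 27*R)
((-32 - 26)*E(-7))*49 = ((-32 - 26)*(-54 - 27*(-7)))*49 = -58*(-54 + 189)*49 = -58*135*49 = -7830*49 = -383670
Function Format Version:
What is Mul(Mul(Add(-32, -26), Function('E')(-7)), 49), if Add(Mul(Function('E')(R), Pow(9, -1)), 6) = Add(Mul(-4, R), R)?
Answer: -383670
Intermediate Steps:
Function('E')(R) = Add(-54, Mul(-27, R)) (Function('E')(R) = Add(-54, Mul(9, Add(Mul(-4, R), R))) = Add(-54, Mul(9, Mul(-3, R))) = Add(-54, Mul(-27, R)))
Mul(Mul(Add(-32, -26), Function('E')(-7)), 49) = Mul(Mul(Add(-32, -26), Add(-54, Mul(-27, -7))), 49) = Mul(Mul(-58, Add(-54, 189)), 49) = Mul(Mul(-58, 135), 49) = Mul(-7830, 49) = -383670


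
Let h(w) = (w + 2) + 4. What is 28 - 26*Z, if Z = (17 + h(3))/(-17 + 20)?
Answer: -592/3 ≈ -197.33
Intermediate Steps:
h(w) = 6 + w (h(w) = (2 + w) + 4 = 6 + w)
Z = 26/3 (Z = (17 + (6 + 3))/(-17 + 20) = (17 + 9)/3 = 26*(⅓) = 26/3 ≈ 8.6667)
28 - 26*Z = 28 - 26*26/3 = 28 - 676/3 = -592/3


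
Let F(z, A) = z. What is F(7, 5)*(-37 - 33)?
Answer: -490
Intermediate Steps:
F(7, 5)*(-37 - 33) = 7*(-37 - 33) = 7*(-70) = -490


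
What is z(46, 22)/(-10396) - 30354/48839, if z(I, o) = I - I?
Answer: -30354/48839 ≈ -0.62151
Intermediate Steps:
z(I, o) = 0
z(46, 22)/(-10396) - 30354/48839 = 0/(-10396) - 30354/48839 = 0*(-1/10396) - 30354*1/48839 = 0 - 30354/48839 = -30354/48839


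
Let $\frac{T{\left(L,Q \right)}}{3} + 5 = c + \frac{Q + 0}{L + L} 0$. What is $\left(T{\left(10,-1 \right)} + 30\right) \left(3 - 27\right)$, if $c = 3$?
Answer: $-576$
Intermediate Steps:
$T{\left(L,Q \right)} = -6$ ($T{\left(L,Q \right)} = -15 + 3 \left(3 + \frac{Q + 0}{L + L} 0\right) = -15 + 3 \left(3 + \frac{Q}{2 L} 0\right) = -15 + 3 \left(3 + 0\right) = -15 + 3 \cdot 3 = -15 + 9 = -6$)
$\left(T{\left(10,-1 \right)} + 30\right) \left(3 - 27\right) = \left(-6 + 30\right) \left(3 - 27\right) = 24 \left(3 - 27\right) = 24 \left(-24\right) = -576$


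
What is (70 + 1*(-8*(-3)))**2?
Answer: 8836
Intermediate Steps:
(70 + 1*(-8*(-3)))**2 = (70 + 1*24)**2 = (70 + 24)**2 = 94**2 = 8836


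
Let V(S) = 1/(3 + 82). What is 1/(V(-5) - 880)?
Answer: -85/74799 ≈ -0.0011364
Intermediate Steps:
V(S) = 1/85
1/(V(-5) - 880) = 1/(1/85 - 880) = 1/(-74799/85) = -85/74799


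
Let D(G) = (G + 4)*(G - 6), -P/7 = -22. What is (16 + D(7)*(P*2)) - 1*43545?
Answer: -40141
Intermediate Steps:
P = 154 (P = -7*(-22) = 154)
D(G) = (-6 + G)*(4 + G) (D(G) = (4 + G)*(-6 + G) = (-6 + G)*(4 + G))
(16 + D(7)*(P*2)) - 1*43545 = (16 + (-24 + 7² - 2*7)*(154*2)) - 1*43545 = (16 + (-24 + 49 - 14)*308) - 43545 = (16 + 11*308) - 43545 = (16 + 3388) - 43545 = 3404 - 43545 = -40141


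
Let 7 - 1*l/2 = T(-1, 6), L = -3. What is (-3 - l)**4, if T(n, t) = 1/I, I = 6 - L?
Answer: 519885601/6561 ≈ 79239.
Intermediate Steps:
I = 9 (I = 6 - 1*(-3) = 6 + 3 = 9)
T(n, t) = 1/9
l = 124/9 (l = 14 - 2*1/9 = 14 - 2/9 = 124/9 ≈ 13.778)
(-3 - l)**4 = (-3 - 1*124/9)**4 = (-3 - 124/9)**4 = (-151/9)**4 = 519885601/6561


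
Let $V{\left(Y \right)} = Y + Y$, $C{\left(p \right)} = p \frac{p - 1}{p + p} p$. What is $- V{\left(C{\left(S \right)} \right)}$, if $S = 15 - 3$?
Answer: $-132$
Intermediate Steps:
$S = 12$ ($S = 15 - 3 = 12$)
$C{\left(p \right)} = p \left(- \frac{1}{2} + \frac{p}{2}\right)$ ($C{\left(p \right)} = p \frac{-1 + p}{2 p} p = \left(- \frac{1}{2} + \frac{p}{2}\right) p = p \left(- \frac{1}{2} + \frac{p}{2}\right)$)
$V{\left(Y \right)} = 2 Y$
$- V{\left(C{\left(S \right)} \right)} = - 2 \cdot \frac{1}{2} \cdot 12 \left(-1 + 12\right) = - 2 \cdot \frac{1}{2} \cdot 12 \cdot 11 = - 2 \cdot 66 = \left(-1\right) 132 = -132$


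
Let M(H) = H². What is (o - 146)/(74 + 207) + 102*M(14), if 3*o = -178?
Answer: 16852640/843 ≈ 19991.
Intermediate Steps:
o = -178/3 (o = (⅓)*(-178) = -178/3 ≈ -59.333)
(o - 146)/(74 + 207) + 102*M(14) = (-178/3 - 146)/(74 + 207) + 102*14² = -616/3/281 + 102*196 = -616/3*1/281 + 19992 = -616/843 + 19992 = 16852640/843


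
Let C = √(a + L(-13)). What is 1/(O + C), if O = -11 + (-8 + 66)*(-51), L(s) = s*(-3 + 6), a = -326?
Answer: -2969/8815326 - I*√365/8815326 ≈ -0.0003368 - 2.1672e-6*I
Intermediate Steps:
L(s) = 3*s (L(s) = s*3 = 3*s)
O = -2969 (O = -11 + 58*(-51) = -11 - 2958 = -2969)
C = I*√365 (C = √(-326 + 3*(-13)) = √(-326 - 39) = √(-365) = I*√365 ≈ 19.105*I)
1/(O + C) = 1/(-2969 + I*√365)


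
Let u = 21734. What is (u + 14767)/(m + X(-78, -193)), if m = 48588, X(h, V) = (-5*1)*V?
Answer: 36501/49553 ≈ 0.73661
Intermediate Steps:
X(h, V) = -5*V
(u + 14767)/(m + X(-78, -193)) = (21734 + 14767)/(48588 - 5*(-193)) = 36501/(48588 + 965) = 36501/49553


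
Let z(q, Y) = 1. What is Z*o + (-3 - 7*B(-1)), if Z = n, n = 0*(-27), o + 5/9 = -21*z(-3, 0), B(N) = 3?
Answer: -24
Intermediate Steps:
o = -194/9 (o = -5/9 - 21*1 = -5/9 - 21 = -194/9 ≈ -21.556)
n = 0
Z = 0
Z*o + (-3 - 7*B(-1)) = 0*(-194/9) + (-3 - 7*3) = 0 + (-3 - 21) = 0 - 24 = -24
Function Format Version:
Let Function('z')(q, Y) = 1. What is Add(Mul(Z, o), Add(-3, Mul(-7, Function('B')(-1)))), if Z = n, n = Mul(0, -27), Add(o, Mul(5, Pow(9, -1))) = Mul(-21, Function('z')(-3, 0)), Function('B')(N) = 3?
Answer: -24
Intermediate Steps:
o = Rational(-194, 9) (o = Add(Rational(-5, 9), Mul(-21, 1)) = Add(Rational(-5, 9), -21) = Rational(-194, 9) ≈ -21.556)
n = 0
Z = 0
Add(Mul(Z, o), Add(-3, Mul(-7, Function('B')(-1)))) = Add(Mul(0, Rational(-194, 9)), Add(-3, Mul(-7, 3))) = Add(0, Add(-3, -21)) = Add(0, -24) = -24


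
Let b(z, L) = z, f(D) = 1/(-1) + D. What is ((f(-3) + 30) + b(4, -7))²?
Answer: 900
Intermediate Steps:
f(D) = -1 + D (f(D) = 1*(-1) + D = -1 + D)
((f(-3) + 30) + b(4, -7))² = (((-1 - 3) + 30) + 4)² = ((-4 + 30) + 4)² = (26 + 4)² = 30² = 900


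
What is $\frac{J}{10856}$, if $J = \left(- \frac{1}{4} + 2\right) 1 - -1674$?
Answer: $\frac{6703}{43424} \approx 0.15436$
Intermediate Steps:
$J = \frac{6703}{4}$ ($J = \left(\left(-1\right) \frac{1}{4} + 2\right) 1 + 1674 = \left(- \frac{1}{4} + 2\right) 1 + 1674 = \frac{7}{4} \cdot 1 + 1674 = \frac{7}{4} + 1674 = \frac{6703}{4} \approx 1675.8$)
$\frac{J}{10856} = \frac{6703}{4 \cdot 10856} = \frac{6703}{4} \cdot \frac{1}{10856} = \frac{6703}{43424}$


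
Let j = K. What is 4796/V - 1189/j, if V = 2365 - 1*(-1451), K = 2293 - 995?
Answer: 105499/309573 ≈ 0.34079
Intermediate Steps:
K = 1298
V = 3816 (V = 2365 + 1451 = 3816)
j = 1298
4796/V - 1189/j = 4796/3816 - 1189/1298 = 4796*(1/3816) - 1189*1/1298 = 1199/954 - 1189/1298 = 105499/309573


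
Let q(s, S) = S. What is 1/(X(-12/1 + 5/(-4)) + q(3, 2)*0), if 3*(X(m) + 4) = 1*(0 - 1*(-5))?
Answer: -3/7 ≈ -0.42857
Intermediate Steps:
X(m) = -7/3 (X(m) = -4 + (1*(0 - 1*(-5)))/3 = -4 + (1*(0 + 5))/3 = -4 + (1*5)/3 = -4 + (⅓)*5 = -4 + 5/3 = -7/3)
1/(X(-12/1 + 5/(-4)) + q(3, 2)*0) = 1/(-7/3 + 2*0) = 1/(-7/3 + 0) = 1/(-7/3) = -3/7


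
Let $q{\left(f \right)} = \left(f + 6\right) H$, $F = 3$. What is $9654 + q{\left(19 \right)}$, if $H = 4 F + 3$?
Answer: $10029$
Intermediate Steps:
$H = 15$ ($H = 4 \cdot 3 + 3 = 12 + 3 = 15$)
$q{\left(f \right)} = 90 + 15 f$ ($q{\left(f \right)} = \left(f + 6\right) 15 = \left(6 + f\right) 15 = 90 + 15 f$)
$9654 + q{\left(19 \right)} = 9654 + \left(90 + 15 \cdot 19\right) = 9654 + \left(90 + 285\right) = 9654 + 375 = 10029$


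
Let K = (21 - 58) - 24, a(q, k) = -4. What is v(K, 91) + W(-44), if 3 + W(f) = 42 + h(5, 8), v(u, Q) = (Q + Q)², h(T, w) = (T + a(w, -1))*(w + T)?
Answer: 33176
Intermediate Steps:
h(T, w) = (-4 + T)*(T + w) (h(T, w) = (T - 4)*(w + T) = (-4 + T)*(T + w))
K = -61 (K = -37 - 24 = -61)
v(u, Q) = 4*Q² (v(u, Q) = (2*Q)² = 4*Q²)
W(f) = 52 (W(f) = -3 + (42 + (5² - 4*5 - 4*8 + 5*8)) = -3 + (42 + (25 - 20 - 32 + 40)) = -3 + (42 + 13) = -3 + 55 = 52)
v(K, 91) + W(-44) = 4*91² + 52 = 4*8281 + 52 = 33124 + 52 = 33176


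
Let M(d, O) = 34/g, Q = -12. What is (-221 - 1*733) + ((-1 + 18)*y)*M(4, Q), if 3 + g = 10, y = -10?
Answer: -12458/7 ≈ -1779.7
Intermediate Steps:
g = 7 (g = -3 + 10 = 7)
M(d, O) = 34/7
(-221 - 1*733) + ((-1 + 18)*y)*M(4, Q) = (-221 - 1*733) + ((-1 + 18)*(-10))*(34/7) = (-221 - 733) + (17*(-10))*(34/7) = -954 - 170*34/7 = -954 - 5780/7 = -12458/7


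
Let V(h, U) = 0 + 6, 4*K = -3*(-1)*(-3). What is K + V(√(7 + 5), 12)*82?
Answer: 1959/4 ≈ 489.75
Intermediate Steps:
K = -9/4 (K = (-3*(-1)*(-3))/4 = (3*(-3))/4 = (¼)*(-9) = -9/4 ≈ -2.2500)
V(h, U) = 6
K + V(√(7 + 5), 12)*82 = -9/4 + 6*82 = -9/4 + 492 = 1959/4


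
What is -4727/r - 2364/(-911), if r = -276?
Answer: 4958761/251436 ≈ 19.722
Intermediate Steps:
-4727/r - 2364/(-911) = -4727/(-276) - 2364/(-911) = -4727*(-1/276) - 2364*(-1/911) = 4727/276 + 2364/911 = 4958761/251436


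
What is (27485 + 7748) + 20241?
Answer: 55474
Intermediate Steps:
(27485 + 7748) + 20241 = 35233 + 20241 = 55474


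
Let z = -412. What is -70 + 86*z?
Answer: -35502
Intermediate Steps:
-70 + 86*z = -70 + 86*(-412) = -70 - 35432 = -35502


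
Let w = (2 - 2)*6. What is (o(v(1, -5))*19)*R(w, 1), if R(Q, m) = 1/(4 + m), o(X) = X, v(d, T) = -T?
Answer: 19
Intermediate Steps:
w = 0 (w = 0*6 = 0)
(o(v(1, -5))*19)*R(w, 1) = (-1*(-5)*19)/(4 + 1) = (5*19)/5 = 95*(1/5) = 19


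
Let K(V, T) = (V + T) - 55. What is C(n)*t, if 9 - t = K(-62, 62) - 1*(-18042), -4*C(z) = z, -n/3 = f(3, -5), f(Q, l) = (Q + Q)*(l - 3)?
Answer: 647208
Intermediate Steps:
f(Q, l) = 2*Q*(-3 + l) (f(Q, l) = (2*Q)*(-3 + l) = 2*Q*(-3 + l))
n = 144 (n = -6*3*(-3 - 5) = -6*3*(-8) = -3*(-48) = 144)
C(z) = -z/4
K(V, T) = -55 + T + V (K(V, T) = (T + V) - 55 = -55 + T + V)
t = -17978 (t = 9 - ((-55 + 62 - 62) - 1*(-18042)) = 9 - (-55 + 18042) = 9 - 1*17987 = 9 - 17987 = -17978)
C(n)*t = -1/4*144*(-17978) = -36*(-17978) = 647208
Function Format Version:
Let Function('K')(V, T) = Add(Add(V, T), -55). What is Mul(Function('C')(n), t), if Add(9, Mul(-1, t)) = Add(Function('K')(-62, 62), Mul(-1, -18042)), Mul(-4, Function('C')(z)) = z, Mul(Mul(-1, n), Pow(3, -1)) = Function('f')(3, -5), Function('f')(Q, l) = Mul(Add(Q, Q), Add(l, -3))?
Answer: 647208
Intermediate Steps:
Function('f')(Q, l) = Mul(2, Q, Add(-3, l)) (Function('f')(Q, l) = Mul(Mul(2, Q), Add(-3, l)) = Mul(2, Q, Add(-3, l)))
n = 144 (n = Mul(-3, Mul(2, 3, Add(-3, -5))) = Mul(-3, Mul(2, 3, -8)) = Mul(-3, -48) = 144)
Function('C')(z) = Mul(Rational(-1, 4), z)
Function('K')(V, T) = Add(-55, T, V) (Function('K')(V, T) = Add(Add(T, V), -55) = Add(-55, T, V))
t = -17978 (t = Add(9, Mul(-1, Add(Add(-55, 62, -62), Mul(-1, -18042)))) = Add(9, Mul(-1, Add(-55, 18042))) = Add(9, Mul(-1, 17987)) = Add(9, -17987) = -17978)
Mul(Function('C')(n), t) = Mul(Mul(Rational(-1, 4), 144), -17978) = Mul(-36, -17978) = 647208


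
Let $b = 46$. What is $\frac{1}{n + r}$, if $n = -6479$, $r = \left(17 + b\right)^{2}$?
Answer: $- \frac{1}{2510} \approx -0.00039841$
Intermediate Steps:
$r = 3969$ ($r = \left(17 + 46\right)^{2} = 63^{2} = 3969$)
$\frac{1}{n + r} = \frac{1}{-6479 + 3969} = \frac{1}{-2510} = - \frac{1}{2510}$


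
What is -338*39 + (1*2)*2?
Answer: -13178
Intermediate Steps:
-338*39 + (1*2)*2 = -13182 + 2*2 = -13182 + 4 = -13178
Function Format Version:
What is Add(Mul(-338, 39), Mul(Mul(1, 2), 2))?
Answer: -13178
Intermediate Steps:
Add(Mul(-338, 39), Mul(Mul(1, 2), 2)) = Add(-13182, Mul(2, 2)) = Add(-13182, 4) = -13178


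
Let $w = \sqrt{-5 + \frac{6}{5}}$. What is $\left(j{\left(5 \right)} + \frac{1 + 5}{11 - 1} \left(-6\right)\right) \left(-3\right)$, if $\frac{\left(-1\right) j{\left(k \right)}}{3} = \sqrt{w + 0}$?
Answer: $\frac{54}{5} + \frac{9 \cdot 5^{\frac{3}{4}} \sqrt[4]{19} \sqrt{i}}{5} \approx 19.685 + 8.8853 i$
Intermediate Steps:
$w = \frac{i \sqrt{95}}{5}$ ($w = \sqrt{-5 + 6 \cdot \frac{1}{5}} = \sqrt{-5 + \frac{6}{5}} = \sqrt{- \frac{19}{5}} = \frac{i \sqrt{95}}{5} \approx 1.9494 i$)
$j{\left(k \right)} = - \frac{3 \cdot 5^{\frac{3}{4}} \sqrt[4]{19} \sqrt{i}}{5}$ ($j{\left(k \right)} = - 3 \sqrt{\frac{i \sqrt{95}}{5} + 0} = - 3 \sqrt{\frac{i \sqrt{95}}{5}} = - 3 \frac{5^{\frac{3}{4}} \sqrt[4]{19} \sqrt{i}}{5} = - \frac{3 \cdot 5^{\frac{3}{4}} \sqrt[4]{19} \sqrt{i}}{5}$)
$\left(j{\left(5 \right)} + \frac{1 + 5}{11 - 1} \left(-6\right)\right) \left(-3\right) = \left(- \frac{3 \cdot 5^{\frac{3}{4}} \sqrt[4]{19} \sqrt{i}}{5} + \frac{1 + 5}{11 - 1} \left(-6\right)\right) \left(-3\right) = \left(- \frac{3 \cdot 5^{\frac{3}{4}} \sqrt[4]{19} \sqrt{i}}{5} + \frac{6}{10} \left(-6\right)\right) \left(-3\right) = \left(- \frac{3 \cdot 5^{\frac{3}{4}} \sqrt[4]{19} \sqrt{i}}{5} + 6 \cdot \frac{1}{10} \left(-6\right)\right) \left(-3\right) = \left(- \frac{3 \cdot 5^{\frac{3}{4}} \sqrt[4]{19} \sqrt{i}}{5} + \frac{3}{5} \left(-6\right)\right) \left(-3\right) = \left(- \frac{3 \cdot 5^{\frac{3}{4}} \sqrt[4]{19} \sqrt{i}}{5} - \frac{18}{5}\right) \left(-3\right) = \left(- \frac{18}{5} - \frac{3 \cdot 5^{\frac{3}{4}} \sqrt[4]{19} \sqrt{i}}{5}\right) \left(-3\right) = \frac{54}{5} + \frac{9 \cdot 5^{\frac{3}{4}} \sqrt[4]{19} \sqrt{i}}{5}$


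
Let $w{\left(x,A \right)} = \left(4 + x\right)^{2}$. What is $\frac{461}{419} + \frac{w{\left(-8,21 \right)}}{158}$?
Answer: $\frac{39771}{33101} \approx 1.2015$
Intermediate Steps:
$\frac{461}{419} + \frac{w{\left(-8,21 \right)}}{158} = \frac{461}{419} + \frac{\left(4 - 8\right)^{2}}{158} = 461 \cdot \frac{1}{419} + \left(-4\right)^{2} \cdot \frac{1}{158} = \frac{461}{419} + 16 \cdot \frac{1}{158} = \frac{461}{419} + \frac{8}{79} = \frac{39771}{33101}$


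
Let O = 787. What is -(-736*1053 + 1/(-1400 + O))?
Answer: 475079905/613 ≈ 7.7501e+5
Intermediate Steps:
-(-736*1053 + 1/(-1400 + O)) = -(-736*1053 + 1/(-1400 + 787)) = -(-775008 + 1/(-613)) = -(-775008 - 1/613) = -1*(-475079905/613) = 475079905/613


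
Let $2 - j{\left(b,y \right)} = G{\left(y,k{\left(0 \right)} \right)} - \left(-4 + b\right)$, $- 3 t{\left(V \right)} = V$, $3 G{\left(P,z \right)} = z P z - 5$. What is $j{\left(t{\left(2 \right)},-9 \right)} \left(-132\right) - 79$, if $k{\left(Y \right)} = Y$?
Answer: $53$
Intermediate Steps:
$G{\left(P,z \right)} = - \frac{5}{3} + \frac{P z^{2}}{3}$ ($G{\left(P,z \right)} = \frac{z P z - 5}{3} = \frac{P z z - 5}{3} = \frac{P z^{2} - 5}{3} = \frac{-5 + P z^{2}}{3} = - \frac{5}{3} + \frac{P z^{2}}{3}$)
$t{\left(V \right)} = - \frac{V}{3}$
$j{\left(b,y \right)} = - \frac{1}{3} + b$ ($j{\left(b,y \right)} = 2 - \left(\left(- \frac{5}{3} + \frac{y 0^{2}}{3}\right) - \left(-4 + b\right)\right) = 2 - \left(\left(- \frac{5}{3} + \frac{1}{3} y 0\right) - \left(-4 + b\right)\right) = 2 - \left(\left(- \frac{5}{3} + 0\right) - \left(-4 + b\right)\right) = 2 - \left(- \frac{5}{3} - \left(-4 + b\right)\right) = 2 - \left(\frac{7}{3} - b\right) = 2 + \left(- \frac{7}{3} + b\right) = - \frac{1}{3} + b$)
$j{\left(t{\left(2 \right)},-9 \right)} \left(-132\right) - 79 = \left(- \frac{1}{3} - \frac{2}{3}\right) \left(-132\right) - 79 = \left(-1\right) \left(-132\right) - 79 = 132 - 79 = 53$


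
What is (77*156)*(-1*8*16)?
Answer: -1537536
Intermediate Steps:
(77*156)*(-1*8*16) = 12012*(-8*16) = 12012*(-128) = -1537536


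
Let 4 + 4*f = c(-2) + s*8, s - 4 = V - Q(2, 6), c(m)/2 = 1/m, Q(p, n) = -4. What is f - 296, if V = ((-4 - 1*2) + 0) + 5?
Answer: -1133/4 ≈ -283.25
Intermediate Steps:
c(m) = 2/m
V = -1 (V = ((-4 - 2) + 0) + 5 = (-6 + 0) + 5 = -6 + 5 = -1)
s = 7 (s = 4 + (-1 - 1*(-4)) = 4 + (-1 + 4) = 4 + 3 = 7)
f = 51/4 (f = -1 + (2/(-2) + 7*8)/4 = -1 + (2*(-1/2) + 56)/4 = -1 + (-1 + 56)/4 = -1 + (1/4)*55 = -1 + 55/4 = 51/4 ≈ 12.750)
f - 296 = 51/4 - 296 = -1133/4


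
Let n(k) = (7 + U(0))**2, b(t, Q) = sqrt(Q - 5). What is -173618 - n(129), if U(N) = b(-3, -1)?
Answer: -173661 - 14*I*sqrt(6) ≈ -1.7366e+5 - 34.293*I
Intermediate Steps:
b(t, Q) = sqrt(-5 + Q)
U(N) = I*sqrt(6) (U(N) = sqrt(-5 - 1) = sqrt(-6) = I*sqrt(6))
n(k) = (7 + I*sqrt(6))**2
-173618 - n(129) = -173618 - (7 + I*sqrt(6))**2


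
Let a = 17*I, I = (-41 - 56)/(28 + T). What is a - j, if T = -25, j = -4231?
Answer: 11044/3 ≈ 3681.3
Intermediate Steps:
I = -97/3 (I = (-41 - 56)/(28 - 25) = -97/3 ≈ -32.333)
a = -1649/3 (a = 17*(-97/3) = -1649/3 ≈ -549.67)
a - j = -1649/3 - 1*(-4231) = -1649/3 + 4231 = 11044/3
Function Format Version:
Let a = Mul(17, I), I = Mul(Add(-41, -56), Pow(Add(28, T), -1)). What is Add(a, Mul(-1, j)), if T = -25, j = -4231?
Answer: Rational(11044, 3) ≈ 3681.3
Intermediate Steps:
I = Rational(-97, 3) (I = Mul(Add(-41, -56), Pow(Add(28, -25), -1)) = Mul(-97, Pow(3, -1)) = Mul(-97, Rational(1, 3)) = Rational(-97, 3) ≈ -32.333)
a = Rational(-1649, 3) (a = Mul(17, Rational(-97, 3)) = Rational(-1649, 3) ≈ -549.67)
Add(a, Mul(-1, j)) = Add(Rational(-1649, 3), Mul(-1, -4231)) = Add(Rational(-1649, 3), 4231) = Rational(11044, 3)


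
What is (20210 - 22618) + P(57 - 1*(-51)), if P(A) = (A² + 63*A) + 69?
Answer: 16129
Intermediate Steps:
P(A) = 69 + A² + 63*A
(20210 - 22618) + P(57 - 1*(-51)) = (20210 - 22618) + (69 + (57 - 1*(-51))² + 63*(57 - 1*(-51))) = -2408 + (69 + (57 + 51)² + 63*(57 + 51)) = -2408 + (69 + 108² + 63*108) = -2408 + (69 + 11664 + 6804) = -2408 + 18537 = 16129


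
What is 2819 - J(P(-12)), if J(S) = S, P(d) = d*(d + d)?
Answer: 2531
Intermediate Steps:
P(d) = 2*d² (P(d) = d*(2*d) = 2*d²)
2819 - J(P(-12)) = 2819 - 2*(-12)² = 2819 - 2*144 = 2819 - 1*288 = 2819 - 288 = 2531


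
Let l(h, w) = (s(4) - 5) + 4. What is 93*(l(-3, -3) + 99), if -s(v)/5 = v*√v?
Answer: 5394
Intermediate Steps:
s(v) = -5*v^(3/2) (s(v) = -5*v*√v = -5*v^(3/2))
l(h, w) = -41 (l(h, w) = (-5*4^(3/2) - 5) + 4 = (-5*8 - 5) + 4 = (-40 - 5) + 4 = -45 + 4 = -41)
93*(l(-3, -3) + 99) = 93*(-41 + 99) = 93*58 = 5394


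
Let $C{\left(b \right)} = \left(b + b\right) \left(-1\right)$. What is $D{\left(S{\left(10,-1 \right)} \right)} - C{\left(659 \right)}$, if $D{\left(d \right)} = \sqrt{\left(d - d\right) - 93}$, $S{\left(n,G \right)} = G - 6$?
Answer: $1318 + i \sqrt{93} \approx 1318.0 + 9.6436 i$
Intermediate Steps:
$S{\left(n,G \right)} = -6 + G$
$C{\left(b \right)} = - 2 b$ ($C{\left(b \right)} = 2 b \left(-1\right) = - 2 b$)
$D{\left(d \right)} = i \sqrt{93}$ ($D{\left(d \right)} = \sqrt{0 - 93} = \sqrt{-93} = i \sqrt{93}$)
$D{\left(S{\left(10,-1 \right)} \right)} - C{\left(659 \right)} = i \sqrt{93} - \left(-2\right) 659 = i \sqrt{93} - -1318 = i \sqrt{93} + 1318 = 1318 + i \sqrt{93}$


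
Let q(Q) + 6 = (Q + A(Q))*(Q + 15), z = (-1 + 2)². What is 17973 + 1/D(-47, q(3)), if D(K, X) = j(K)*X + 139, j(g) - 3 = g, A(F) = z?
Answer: 49695344/2765 ≈ 17973.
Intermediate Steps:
z = 1 (z = 1² = 1)
A(F) = 1
j(g) = 3 + g
q(Q) = -6 + (1 + Q)*(15 + Q) (q(Q) = -6 + (Q + 1)*(Q + 15) = -6 + (1 + Q)*(15 + Q))
D(K, X) = 139 + X*(3 + K) (D(K, X) = (3 + K)*X + 139 = X*(3 + K) + 139 = 139 + X*(3 + K))
17973 + 1/D(-47, q(3)) = 17973 + 1/(139 + (9 + 3² + 16*3)*(3 - 47)) = 17973 + 1/(139 + (9 + 9 + 48)*(-44)) = 17973 + 1/(139 + 66*(-44)) = 17973 + 1/(139 - 2904) = 17973 + 1/(-2765) = 17973 - 1/2765 = 49695344/2765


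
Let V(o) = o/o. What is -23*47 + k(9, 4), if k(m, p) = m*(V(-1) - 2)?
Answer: -1090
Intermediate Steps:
V(o) = 1
k(m, p) = -m (k(m, p) = m*(1 - 2) = m*(-1) = -m)
-23*47 + k(9, 4) = -23*47 - 1*9 = -1081 - 9 = -1090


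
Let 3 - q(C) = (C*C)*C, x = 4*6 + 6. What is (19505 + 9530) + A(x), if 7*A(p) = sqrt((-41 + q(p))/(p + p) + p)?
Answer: 29035 + I*sqrt(378570)/210 ≈ 29035.0 + 2.9299*I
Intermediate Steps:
x = 30 (x = 24 + 6 = 30)
q(C) = 3 - C**3 (q(C) = 3 - C*C*C = 3 - C**2*C = 3 - C**3)
A(p) = sqrt(p + (-38 - p**3)/(2*p))/7 (A(p) = sqrt((-41 + (3 - p**3))/(p + p) + p)/7 = sqrt((-38 - p**3)/((2*p)) + p)/7 = sqrt((-38 - p**3)*(1/(2*p)) + p)/7 = sqrt((-38 - p**3)/(2*p) + p)/7 = sqrt(p + (-38 - p**3)/(2*p))/7)
(19505 + 9530) + A(x) = (19505 + 9530) + sqrt(-76/30 - 2*30**2 + 4*30)/14 = 29035 + sqrt(-76*1/30 - 2*900 + 120)/14 = 29035 + sqrt(-38/15 - 1800 + 120)/14 = 29035 + sqrt(-25238/15)/14 = 29035 + (I*sqrt(378570)/15)/14 = 29035 + I*sqrt(378570)/210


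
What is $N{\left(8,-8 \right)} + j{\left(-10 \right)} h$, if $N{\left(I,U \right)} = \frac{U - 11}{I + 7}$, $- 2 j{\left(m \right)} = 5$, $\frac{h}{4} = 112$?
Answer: $- \frac{16819}{15} \approx -1121.3$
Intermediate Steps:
$h = 448$ ($h = 4 \cdot 112 = 448$)
$j{\left(m \right)} = - \frac{5}{2}$ ($j{\left(m \right)} = \left(- \frac{1}{2}\right) 5 = - \frac{5}{2}$)
$N{\left(I,U \right)} = \frac{-11 + U}{7 + I}$
$N{\left(8,-8 \right)} + j{\left(-10 \right)} h = \frac{-11 - 8}{7 + 8} - 1120 = \frac{1}{15} \left(-19\right) - 1120 = - \frac{19}{15} - 1120 = - \frac{16819}{15}$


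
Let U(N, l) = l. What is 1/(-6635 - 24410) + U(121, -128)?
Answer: -3973761/31045 ≈ -128.00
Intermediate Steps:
1/(-6635 - 24410) + U(121, -128) = 1/(-6635 - 24410) - 128 = 1/(-31045) - 128 = -1/31045 - 128 = -3973761/31045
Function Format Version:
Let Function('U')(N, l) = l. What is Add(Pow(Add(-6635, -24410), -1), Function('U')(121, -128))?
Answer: Rational(-3973761, 31045) ≈ -128.00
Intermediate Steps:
Add(Pow(Add(-6635, -24410), -1), Function('U')(121, -128)) = Add(Pow(Add(-6635, -24410), -1), -128) = Add(Pow(-31045, -1), -128) = Add(Rational(-1, 31045), -128) = Rational(-3973761, 31045)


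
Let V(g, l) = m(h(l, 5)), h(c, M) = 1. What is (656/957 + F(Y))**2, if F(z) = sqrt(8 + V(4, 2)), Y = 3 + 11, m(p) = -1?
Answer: 6841279/915849 + 1312*sqrt(7)/957 ≈ 11.097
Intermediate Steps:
V(g, l) = -1
Y = 14
F(z) = sqrt(7) (F(z) = sqrt(8 - 1) = sqrt(7))
(656/957 + F(Y))**2 = (656/957 + sqrt(7))**2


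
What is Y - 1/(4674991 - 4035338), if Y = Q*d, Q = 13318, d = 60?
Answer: 511133919239/639653 ≈ 7.9908e+5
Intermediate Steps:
Y = 799080 (Y = 13318*60 = 799080)
Y - 1/(4674991 - 4035338) = 799080 - 1/(4674991 - 4035338) = 799080 - 1/639653 = 511133919239/639653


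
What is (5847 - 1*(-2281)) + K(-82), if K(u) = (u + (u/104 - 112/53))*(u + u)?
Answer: 15193741/689 ≈ 22052.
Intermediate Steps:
K(u) = 2*u*(-112/53 + 105*u/104) (K(u) = (u + (u*(1/104) - 112*1/53))*(2*u) = (u + (u/104 - 112/53))*(2*u) = (u + (-112/53 + u/104))*(2*u) = (-112/53 + 105*u/104)*(2*u) = 2*u*(-112/53 + 105*u/104))
(5847 - 1*(-2281)) + K(-82) = (5847 - 1*(-2281)) + (7/2756)*(-82)*(-1664 + 795*(-82)) = (5847 + 2281) + (7/2756)*(-82)*(-1664 - 65190) = 8128 + (7/2756)*(-82)*(-66854) = 8128 + 9593549/689 = 15193741/689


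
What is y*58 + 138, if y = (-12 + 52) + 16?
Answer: 3386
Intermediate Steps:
y = 56 (y = 40 + 16 = 56)
y*58 + 138 = 56*58 + 138 = 3248 + 138 = 3386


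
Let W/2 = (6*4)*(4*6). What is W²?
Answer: 1327104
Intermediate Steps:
W = 1152 (W = 2*((6*4)*(4*6)) = 2*(24*24) = 2*576 = 1152)
W² = 1152² = 1327104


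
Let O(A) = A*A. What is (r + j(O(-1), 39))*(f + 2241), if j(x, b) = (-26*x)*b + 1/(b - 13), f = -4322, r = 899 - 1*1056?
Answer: 63356045/26 ≈ 2.4368e+6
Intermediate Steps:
O(A) = A²
r = -157 (r = 899 - 1056 = -157)
j(x, b) = 1/(-13 + b) - 26*b*x (j(x, b) = -26*b*x + 1/(-13 + b) = 1/(-13 + b) - 26*b*x)
(r + j(O(-1), 39))*(f + 2241) = (-157 + (1 - 26*(-1)²*39² + 338*39*(-1)²)/(-13 + 39))*(-4322 + 2241) = (-157 + (1 - 26*1*1521 + 338*39*1)/26)*(-2081) = (-157 + (1 - 39546 + 13182)/26)*(-2081) = (-157 + (1/26)*(-26363))*(-2081) = (-157 - 26363/26)*(-2081) = -30445/26*(-2081) = 63356045/26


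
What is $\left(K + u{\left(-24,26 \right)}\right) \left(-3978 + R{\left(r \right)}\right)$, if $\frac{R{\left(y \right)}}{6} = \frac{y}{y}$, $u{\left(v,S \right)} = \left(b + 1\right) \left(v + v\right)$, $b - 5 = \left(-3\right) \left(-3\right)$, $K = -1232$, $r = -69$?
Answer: $7753344$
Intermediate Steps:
$b = 14$ ($b = 5 - -9 = 5 + 9 = 14$)
$u{\left(v,S \right)} = 30 v$ ($u{\left(v,S \right)} = \left(14 + 1\right) \left(v + v\right) = 15 \cdot 2 v = 30 v$)
$R{\left(y \right)} = 6$ ($R{\left(y \right)} = 6 \frac{y}{y} = 6 \cdot 1 = 6$)
$\left(K + u{\left(-24,26 \right)}\right) \left(-3978 + R{\left(r \right)}\right) = \left(-1232 + 30 \left(-24\right)\right) \left(-3978 + 6\right) = \left(-1232 - 720\right) \left(-3972\right) = \left(-1952\right) \left(-3972\right) = 7753344$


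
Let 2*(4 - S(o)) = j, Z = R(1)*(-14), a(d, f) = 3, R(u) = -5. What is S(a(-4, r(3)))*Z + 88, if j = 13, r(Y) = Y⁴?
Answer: -87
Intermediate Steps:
Z = 70 (Z = -5*(-14) = 70)
S(o) = -5/2 (S(o) = 4 - ½*13 = 4 - 13/2 = -5/2)
S(a(-4, r(3)))*Z + 88 = -5/2*70 + 88 = -175 + 88 = -87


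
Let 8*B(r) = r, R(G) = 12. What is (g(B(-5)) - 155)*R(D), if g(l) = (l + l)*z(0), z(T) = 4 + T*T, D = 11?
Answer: -1920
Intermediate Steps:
B(r) = r/8
z(T) = 4 + T²
g(l) = 8*l (g(l) = (l + l)*(4 + 0²) = (2*l)*(4 + 0) = (2*l)*4 = 8*l)
(g(B(-5)) - 155)*R(D) = (8*((⅛)*(-5)) - 155)*12 = (8*(-5/8) - 155)*12 = (-5 - 155)*12 = -160*12 = -1920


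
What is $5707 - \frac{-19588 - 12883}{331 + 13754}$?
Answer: $\frac{80415566}{14085} \approx 5709.3$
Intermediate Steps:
$5707 - \frac{-19588 - 12883}{331 + 13754} = 5707 - - \frac{32471}{14085} = 5707 + \frac{32471}{14085} = \frac{80415566}{14085}$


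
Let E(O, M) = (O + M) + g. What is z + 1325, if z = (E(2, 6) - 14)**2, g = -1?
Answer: 1374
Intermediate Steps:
E(O, M) = -1 + M + O (E(O, M) = (O + M) - 1 = (M + O) - 1 = -1 + M + O)
z = 49 (z = ((-1 + 6 + 2) - 14)**2 = (7 - 14)**2 = (-7)**2 = 49)
z + 1325 = 49 + 1325 = 1374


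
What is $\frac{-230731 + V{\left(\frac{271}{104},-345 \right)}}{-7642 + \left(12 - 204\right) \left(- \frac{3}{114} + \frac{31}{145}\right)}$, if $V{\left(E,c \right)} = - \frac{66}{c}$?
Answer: $\frac{14620257693}{486516194} \approx 30.051$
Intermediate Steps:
$\frac{-230731 + V{\left(\frac{271}{104},-345 \right)}}{-7642 + \left(12 - 204\right) \left(- \frac{3}{114} + \frac{31}{145}\right)} = \frac{-230731 - \frac{66}{-345}}{-7642 + \left(12 - 204\right) \left(- \frac{3}{114} + \frac{31}{145}\right)} = \frac{-230731 - - \frac{22}{115}}{-7642 - 192 \left(\left(-3\right) \frac{1}{114} + 31 \cdot \frac{1}{145}\right)} = \frac{-230731 + \frac{22}{115}}{-7642 - 192 \left(- \frac{1}{38} + \frac{31}{145}\right)} = - \frac{26534043}{115 \left(-7642 - \frac{99168}{2755}\right)} = - \frac{26534043}{115 \left(- \frac{21152878}{2755}\right)} = \left(- \frac{26534043}{115}\right) \left(- \frac{2755}{21152878}\right) = \frac{14620257693}{486516194}$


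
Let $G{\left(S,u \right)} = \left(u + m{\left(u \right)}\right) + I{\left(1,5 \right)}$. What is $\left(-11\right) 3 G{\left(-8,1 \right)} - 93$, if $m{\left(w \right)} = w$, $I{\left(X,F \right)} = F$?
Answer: $-324$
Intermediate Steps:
$G{\left(S,u \right)} = 5 + 2 u$ ($G{\left(S,u \right)} = \left(u + u\right) + 5 = 2 u + 5 = 5 + 2 u$)
$\left(-11\right) 3 G{\left(-8,1 \right)} - 93 = \left(-11\right) 3 \left(5 + 2 \cdot 1\right) - 93 = - 33 \left(5 + 2\right) - 93 = \left(-33\right) 7 - 93 = -231 - 93 = -324$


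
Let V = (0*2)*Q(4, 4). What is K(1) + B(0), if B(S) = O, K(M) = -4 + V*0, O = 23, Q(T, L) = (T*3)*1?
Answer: 19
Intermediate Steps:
Q(T, L) = 3*T (Q(T, L) = (3*T)*1 = 3*T)
V = 0 (V = (0*2)*(3*4) = 0*12 = 0)
K(M) = -4 (K(M) = -4 + 0*0 = -4 + 0 = -4)
B(S) = 23
K(1) + B(0) = -4 + 23 = 19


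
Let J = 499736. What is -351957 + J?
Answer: 147779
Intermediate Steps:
-351957 + J = -351957 + 499736 = 147779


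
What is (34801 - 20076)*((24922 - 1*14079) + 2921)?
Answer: 202674900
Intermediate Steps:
(34801 - 20076)*((24922 - 1*14079) + 2921) = 14725*((24922 - 14079) + 2921) = 14725*(10843 + 2921) = 14725*13764 = 202674900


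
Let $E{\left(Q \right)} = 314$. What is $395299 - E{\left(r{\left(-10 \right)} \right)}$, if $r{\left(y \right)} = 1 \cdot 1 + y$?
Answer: $394985$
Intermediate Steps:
$r{\left(y \right)} = 1 + y$
$395299 - E{\left(r{\left(-10 \right)} \right)} = 395299 - 314 = 394985$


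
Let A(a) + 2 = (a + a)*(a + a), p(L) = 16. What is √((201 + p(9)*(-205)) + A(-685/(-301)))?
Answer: I*√277264781/301 ≈ 55.32*I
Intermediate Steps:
A(a) = -2 + 4*a² (A(a) = -2 + (a + a)*(a + a) = -2 + (2*a)*(2*a) = -2 + 4*a²)
√((201 + p(9)*(-205)) + A(-685/(-301))) = √((201 + 16*(-205)) + (-2 + 4*(-685/(-301))²)) = √((201 - 3280) + (-2 + 4*(-685*(-1/301))²)) = √(-3079 + (-2 + 4*(685/301)²)) = √(-3079 + (-2 + 4*(469225/90601))) = √(-3079 + (-2 + 1876900/90601)) = √(-3079 + 1695698/90601) = √(-277264781/90601) = I*√277264781/301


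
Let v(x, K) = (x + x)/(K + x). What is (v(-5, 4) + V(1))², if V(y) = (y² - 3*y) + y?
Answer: 81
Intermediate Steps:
v(x, K) = 2*x/(K + x) (v(x, K) = (2*x)/(K + x) = 2*x/(K + x))
V(y) = y² - 2*y
(v(-5, 4) + V(1))² = (2*(-5)/(4 - 5) + 1*(-2 + 1))² = (2*(-5)/(-1) + 1*(-1))² = (2*(-5)*(-1) - 1)² = (10 - 1)² = 9² = 81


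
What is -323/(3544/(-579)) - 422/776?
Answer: 17953703/343768 ≈ 52.226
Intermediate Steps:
-323/(3544/(-579)) - 422/776 = -323/(3544*(-1/579)) - 422*1/776 = -323/(-3544/579) - 211/388 = -323*(-579/3544) - 211/388 = 187017/3544 - 211/388 = 17953703/343768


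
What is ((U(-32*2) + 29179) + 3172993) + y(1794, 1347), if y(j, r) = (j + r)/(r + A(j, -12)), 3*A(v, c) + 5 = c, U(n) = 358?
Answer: 12886990143/4024 ≈ 3.2025e+6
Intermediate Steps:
A(v, c) = -5/3 + c/3
y(j, r) = (j + r)/(-17/3 + r) (y(j, r) = (j + r)/(r + (-5/3 + (⅓)*(-12))) = (j + r)/(r + (-5/3 - 4)) = (j + r)/(r - 17/3) = (j + r)/(-17/3 + r))
((U(-32*2) + 29179) + 3172993) + y(1794, 1347) = ((358 + 29179) + 3172993) + 3*(1794 + 1347)/(-17 + 3*1347) = (29537 + 3172993) + 3*3141/(-17 + 4041) = 3202530 + 3*3141/4024 = 3202530 + 3*(1/4024)*3141 = 3202530 + 9423/4024 = 12886990143/4024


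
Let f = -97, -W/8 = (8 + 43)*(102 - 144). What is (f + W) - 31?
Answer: 17008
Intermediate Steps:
W = 17136 (W = -8*(8 + 43)*(102 - 144) = -408*(-42) = -8*(-2142) = 17136)
(f + W) - 31 = (-97 + 17136) - 31 = 17039 - 31 = 17008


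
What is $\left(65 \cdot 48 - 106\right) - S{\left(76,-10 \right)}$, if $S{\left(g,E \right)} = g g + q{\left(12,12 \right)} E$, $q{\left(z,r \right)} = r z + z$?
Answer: $-1202$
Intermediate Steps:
$q{\left(z,r \right)} = z + r z$
$S{\left(g,E \right)} = g^{2} + 156 E$ ($S{\left(g,E \right)} = g g + 12 \left(1 + 12\right) E = g^{2} + 12 \cdot 13 E = g^{2} + 156 E$)
$\left(65 \cdot 48 - 106\right) - S{\left(76,-10 \right)} = \left(65 \cdot 48 - 106\right) - \left(76^{2} + 156 \left(-10\right)\right) = \left(3120 - 106\right) - \left(5776 - 1560\right) = 3014 - 4216 = -1202$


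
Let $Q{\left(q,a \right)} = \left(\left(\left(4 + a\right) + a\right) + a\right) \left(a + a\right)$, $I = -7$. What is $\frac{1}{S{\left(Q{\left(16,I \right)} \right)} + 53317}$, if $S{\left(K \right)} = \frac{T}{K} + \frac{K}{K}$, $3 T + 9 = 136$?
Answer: $\frac{714}{38069179} \approx 1.8755 \cdot 10^{-5}$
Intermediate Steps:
$T = \frac{127}{3}$ ($T = -3 + \frac{1}{3} \cdot 136 = -3 + \frac{136}{3} = \frac{127}{3} \approx 42.333$)
$Q{\left(q,a \right)} = 2 a \left(4 + 3 a\right)$ ($Q{\left(q,a \right)} = \left(\left(4 + 2 a\right) + a\right) 2 a = \left(4 + 3 a\right) 2 a = 2 a \left(4 + 3 a\right)$)
$S{\left(K \right)} = 1 + \frac{127}{3 K}$ ($S{\left(K \right)} = \frac{127}{3 K} + \frac{K}{K} = \frac{127}{3 K} + 1 = 1 + \frac{127}{3 K}$)
$\frac{1}{S{\left(Q{\left(16,I \right)} \right)} + 53317} = \frac{1}{\frac{\frac{127}{3} + 2 \left(-7\right) \left(4 + 3 \left(-7\right)\right)}{2 \left(-7\right) \left(4 + 3 \left(-7\right)\right)} + 53317} = \frac{1}{\frac{\frac{127}{3} + 2 \left(-7\right) \left(4 - 21\right)}{2 \left(-7\right) \left(4 - 21\right)} + 53317} = \frac{1}{\frac{\frac{127}{3} + 2 \left(-7\right) \left(-17\right)}{2 \left(-7\right) \left(-17\right)} + 53317} = \frac{1}{\frac{\frac{127}{3} + 238}{238} + 53317} = \frac{1}{\frac{1}{238} \cdot \frac{841}{3} + 53317} = \frac{1}{\frac{841}{714} + 53317} = \frac{1}{\frac{38069179}{714}} = \frac{714}{38069179}$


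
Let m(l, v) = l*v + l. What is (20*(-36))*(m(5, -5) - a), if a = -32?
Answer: -8640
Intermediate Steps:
m(l, v) = l + l*v
(20*(-36))*(m(5, -5) - a) = (20*(-36))*(5*(1 - 5) - 1*(-32)) = -720*(5*(-4) + 32) = -720*(-20 + 32) = -720*12 = -8640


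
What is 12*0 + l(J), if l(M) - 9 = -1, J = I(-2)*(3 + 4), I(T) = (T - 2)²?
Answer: 8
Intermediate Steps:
I(T) = (-2 + T)²
J = 112 (J = (-2 - 2)²*(3 + 4) = (-4)²*7 = 16*7 = 112)
l(M) = 8 (l(M) = 9 - 1 = 8)
12*0 + l(J) = 12*0 + 8 = 0 + 8 = 8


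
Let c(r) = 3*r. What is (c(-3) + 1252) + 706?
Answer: 1949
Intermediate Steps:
(c(-3) + 1252) + 706 = (3*(-3) + 1252) + 706 = (-9 + 1252) + 706 = 1243 + 706 = 1949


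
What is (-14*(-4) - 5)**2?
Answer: 2601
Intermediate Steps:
(-14*(-4) - 5)**2 = (56 - 5)**2 = 51**2 = 2601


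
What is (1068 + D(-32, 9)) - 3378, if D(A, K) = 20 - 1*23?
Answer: -2313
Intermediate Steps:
D(A, K) = -3 (D(A, K) = 20 - 23 = -3)
(1068 + D(-32, 9)) - 3378 = (1068 - 3) - 3378 = 1065 - 3378 = -2313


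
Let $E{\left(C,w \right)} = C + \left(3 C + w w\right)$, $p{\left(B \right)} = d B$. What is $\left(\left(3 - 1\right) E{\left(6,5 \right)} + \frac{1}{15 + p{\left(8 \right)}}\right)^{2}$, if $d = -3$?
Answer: $\frac{776161}{81} \approx 9582.2$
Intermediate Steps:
$p{\left(B \right)} = - 3 B$
$E{\left(C,w \right)} = w^{2} + 4 C$ ($E{\left(C,w \right)} = C + \left(3 C + w^{2}\right) = C + \left(w^{2} + 3 C\right) = w^{2} + 4 C$)
$\left(\left(3 - 1\right) E{\left(6,5 \right)} + \frac{1}{15 + p{\left(8 \right)}}\right)^{2} = \left(\left(3 - 1\right) \left(5^{2} + 4 \cdot 6\right) + \frac{1}{15 - 24}\right)^{2} = \left(2 \left(25 + 24\right) + \frac{1}{15 - 24}\right)^{2} = \left(2 \cdot 49 + \frac{1}{-9}\right)^{2} = \left(98 - \frac{1}{9}\right)^{2} = \left(\frac{881}{9}\right)^{2} = \frac{776161}{81}$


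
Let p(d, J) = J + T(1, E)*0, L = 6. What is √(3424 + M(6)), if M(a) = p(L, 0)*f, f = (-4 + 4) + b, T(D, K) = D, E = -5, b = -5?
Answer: 4*√214 ≈ 58.515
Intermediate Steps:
p(d, J) = J (p(d, J) = J + 1*0 = J + 0 = J)
f = -5 (f = (-4 + 4) - 5 = 0 - 5 = -5)
M(a) = 0 (M(a) = 0*(-5) = 0)
√(3424 + M(6)) = √(3424 + 0) = √3424 = 4*√214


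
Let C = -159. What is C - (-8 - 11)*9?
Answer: 12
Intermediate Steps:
C - (-8 - 11)*9 = -159 - (-8 - 11)*9 = -159 - (-19)*9 = -159 - 1*(-171) = -159 + 171 = 12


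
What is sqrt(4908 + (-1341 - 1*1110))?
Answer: 3*sqrt(273) ≈ 49.568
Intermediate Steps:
sqrt(4908 + (-1341 - 1*1110)) = sqrt(4908 + (-1341 - 1110)) = sqrt(4908 - 2451) = sqrt(2457) = 3*sqrt(273)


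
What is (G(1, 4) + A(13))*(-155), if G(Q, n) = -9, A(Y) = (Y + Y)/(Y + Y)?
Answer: 1240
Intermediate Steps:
A(Y) = 1 (A(Y) = (2*Y)/((2*Y)) = (2*Y)*(1/(2*Y)) = 1)
(G(1, 4) + A(13))*(-155) = (-9 + 1)*(-155) = -8*(-155) = 1240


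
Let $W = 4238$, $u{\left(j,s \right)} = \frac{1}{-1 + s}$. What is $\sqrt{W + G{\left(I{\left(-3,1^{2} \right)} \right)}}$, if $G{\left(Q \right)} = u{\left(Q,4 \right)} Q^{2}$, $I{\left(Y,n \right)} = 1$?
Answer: $\frac{\sqrt{38145}}{3} \approx 65.103$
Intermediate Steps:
$G{\left(Q \right)} = \frac{Q^{2}}{3}$ ($G{\left(Q \right)} = \frac{Q^{2}}{-1 + 4} = \frac{Q^{2}}{3}$)
$\sqrt{W + G{\left(I{\left(-3,1^{2} \right)} \right)}} = \sqrt{4238 + \frac{1^{2}}{3}} = \sqrt{4238 + \frac{1}{3} \cdot 1} = \sqrt{4238 + \frac{1}{3}} = \sqrt{\frac{12715}{3}} = \frac{\sqrt{38145}}{3}$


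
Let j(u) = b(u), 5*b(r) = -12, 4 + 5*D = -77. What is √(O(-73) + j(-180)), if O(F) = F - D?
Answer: 2*I*√370/5 ≈ 7.6942*I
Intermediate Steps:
D = -81/5 (D = -⅘ + (⅕)*(-77) = -⅘ - 77/5 = -81/5 ≈ -16.200)
b(r) = -12/5 (b(r) = (⅕)*(-12) = -12/5)
j(u) = -12/5
O(F) = 81/5 + F (O(F) = F - 1*(-81/5) = F + 81/5 = 81/5 + F)
√(O(-73) + j(-180)) = √((81/5 - 73) - 12/5) = √(-284/5 - 12/5) = √(-296/5) = 2*I*√370/5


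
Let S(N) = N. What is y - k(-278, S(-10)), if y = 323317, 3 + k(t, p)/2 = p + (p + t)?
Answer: 323919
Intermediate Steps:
k(t, p) = -6 + 2*t + 4*p (k(t, p) = -6 + 2*(p + (p + t)) = -6 + 2*(t + 2*p) = -6 + (2*t + 4*p) = -6 + 2*t + 4*p)
y - k(-278, S(-10)) = 323317 - (-6 + 2*(-278) + 4*(-10)) = 323317 - (-6 - 556 - 40) = 323317 - 1*(-602) = 323317 + 602 = 323919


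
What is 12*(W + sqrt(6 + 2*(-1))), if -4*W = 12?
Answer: -12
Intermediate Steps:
W = -3 (W = -1/4*12 = -3)
12*(W + sqrt(6 + 2*(-1))) = 12*(-3 + sqrt(6 + 2*(-1))) = 12*(-3 + sqrt(6 - 2)) = 12*(-3 + sqrt(4)) = 12*(-3 + 2) = 12*(-1) = -12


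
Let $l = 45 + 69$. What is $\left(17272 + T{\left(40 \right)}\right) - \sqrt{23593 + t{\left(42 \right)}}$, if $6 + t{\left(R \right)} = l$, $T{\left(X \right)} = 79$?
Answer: $17351 - \sqrt{23701} \approx 17197.0$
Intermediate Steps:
$l = 114$
$t{\left(R \right)} = 108$ ($t{\left(R \right)} = -6 + 114 = 108$)
$\left(17272 + T{\left(40 \right)}\right) - \sqrt{23593 + t{\left(42 \right)}} = \left(17272 + 79\right) - \sqrt{23593 + 108} = 17351 - \sqrt{23701}$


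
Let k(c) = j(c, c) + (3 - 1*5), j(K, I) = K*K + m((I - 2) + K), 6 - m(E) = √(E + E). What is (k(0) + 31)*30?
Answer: 1050 - 60*I ≈ 1050.0 - 60.0*I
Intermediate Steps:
m(E) = 6 - √2*√E (m(E) = 6 - √(E + E) = 6 - √(2*E) = 6 - √2*√E)
j(K, I) = 6 + K² - √2*√(-2 + I + K) (j(K, I) = K*K + (6 - √2*√((I - 2) + K)) = K² + (6 - √2*√((-2 + I) + K)) = K² + (6 - √2*√(-2 + I + K)) = 6 + K² - √2*√(-2 + I + K))
k(c) = 4 + c² - √(-4 + 4*c) (k(c) = (6 + c² - √(-4 + 2*c + 2*c)) + (3 - 1*5) = (6 + c² - √(-4 + 4*c)) + (3 - 5) = (6 + c² - √(-4 + 4*c)) - 2 = 4 + c² - √(-4 + 4*c))
(k(0) + 31)*30 = ((4 + 0² - 2*√(-1 + 0)) + 31)*30 = ((4 + 0 - 2*I) + 31)*30 = ((4 - 2*I) + 31)*30 = (35 - 2*I)*30 = 1050 - 60*I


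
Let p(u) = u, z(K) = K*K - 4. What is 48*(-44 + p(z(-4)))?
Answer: -1536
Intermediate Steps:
z(K) = -4 + K**2 (z(K) = K**2 - 4 = -4 + K**2)
48*(-44 + p(z(-4))) = 48*(-44 + (-4 + (-4)**2)) = 48*(-44 + (-4 + 16)) = 48*(-44 + 12) = 48*(-32) = -1536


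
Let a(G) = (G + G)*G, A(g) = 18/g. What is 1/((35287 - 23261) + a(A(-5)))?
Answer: 25/301298 ≈ 8.2974e-5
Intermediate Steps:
a(G) = 2*G² (a(G) = (2*G)*G = 2*G²)
1/((35287 - 23261) + a(A(-5))) = 1/((35287 - 23261) + 2*(18/(-5))²) = 1/(12026 + 2*(18*(-⅕))²) = 1/(12026 + 2*(-18/5)²) = 1/(12026 + 2*(324/25)) = 1/(12026 + 648/25) = 1/(301298/25) = 25/301298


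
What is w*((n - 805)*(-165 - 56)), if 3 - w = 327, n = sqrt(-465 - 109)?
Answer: -57641220 + 71604*I*sqrt(574) ≈ -5.7641e+7 + 1.7155e+6*I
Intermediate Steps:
n = I*sqrt(574) (n = sqrt(-574) = I*sqrt(574) ≈ 23.958*I)
w = -324 (w = 3 - 1*327 = 3 - 327 = -324)
w*((n - 805)*(-165 - 56)) = -324*(I*sqrt(574) - 805)*(-165 - 56) = -324*(-805 + I*sqrt(574))*(-221) = -324*(177905 - 221*I*sqrt(574)) = -57641220 + 71604*I*sqrt(574)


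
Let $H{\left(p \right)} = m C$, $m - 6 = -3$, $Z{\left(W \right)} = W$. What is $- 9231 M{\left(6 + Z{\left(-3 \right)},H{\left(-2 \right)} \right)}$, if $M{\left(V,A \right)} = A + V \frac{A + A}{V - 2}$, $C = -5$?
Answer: $969255$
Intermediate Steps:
$m = 3$ ($m = 6 - 3 = 3$)
$H{\left(p \right)} = -15$ ($H{\left(p \right)} = 3 \left(-5\right) = -15$)
$M{\left(V,A \right)} = A + \frac{2 A V}{-2 + V}$ ($M{\left(V,A \right)} = A + V \frac{2 A}{-2 + V} = A + \frac{2 A V}{-2 + V}$)
$- 9231 M{\left(6 + Z{\left(-3 \right)},H{\left(-2 \right)} \right)} = - 9231 \left(- \frac{15 \left(-2 + 3 \left(6 - 3\right)\right)}{-2 + \left(6 - 3\right)}\right) = - 9231 \left(- \frac{15 \left(-2 + 3 \cdot 3\right)}{-2 + 3}\right) = - 9231 \left(- \frac{15 \left(-2 + 9\right)}{1}\right) = - 9231 \left(\left(-15\right) 1 \cdot 7\right) = \left(-9231\right) \left(-105\right) = 969255$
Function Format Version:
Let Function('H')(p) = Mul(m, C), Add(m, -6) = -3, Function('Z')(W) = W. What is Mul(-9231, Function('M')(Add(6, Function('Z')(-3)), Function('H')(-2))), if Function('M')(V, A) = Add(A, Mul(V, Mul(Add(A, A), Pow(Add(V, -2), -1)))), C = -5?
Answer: 969255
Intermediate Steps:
m = 3 (m = Add(6, -3) = 3)
Function('H')(p) = -15 (Function('H')(p) = Mul(3, -5) = -15)
Function('M')(V, A) = Add(A, Mul(2, A, V, Pow(Add(-2, V), -1))) (Function('M')(V, A) = Add(A, Mul(V, Mul(Mul(2, A), Pow(Add(-2, V), -1)))) = Add(A, Mul(V, Mul(2, A, Pow(Add(-2, V), -1)))) = Add(A, Mul(2, A, V, Pow(Add(-2, V), -1))))
Mul(-9231, Function('M')(Add(6, Function('Z')(-3)), Function('H')(-2))) = Mul(-9231, Mul(-15, Pow(Add(-2, Add(6, -3)), -1), Add(-2, Mul(3, Add(6, -3))))) = Mul(-9231, Mul(-15, Pow(Add(-2, 3), -1), Add(-2, Mul(3, 3)))) = Mul(-9231, Mul(-15, Pow(1, -1), Add(-2, 9))) = Mul(-9231, Mul(-15, 1, 7)) = Mul(-9231, -105) = 969255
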